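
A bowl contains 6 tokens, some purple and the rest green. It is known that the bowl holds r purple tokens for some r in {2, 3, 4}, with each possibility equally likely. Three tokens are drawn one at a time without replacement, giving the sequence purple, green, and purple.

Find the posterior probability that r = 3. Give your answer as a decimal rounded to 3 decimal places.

Under each hypothesis, the probability of the observed sequence is: P(data | r = 2) = (2/6)(4/5)(1/4) = 1/15; P(data | r = 3) = (3/6)(3/5)(2/4) = 3/20; P(data | r = 4) = (4/6)(2/5)(3/4) = 1/5.
Multiplying each by its prior: 1/3 · 1/15 = 1/45, 1/3 · 3/20 = 1/20, 1/3 · 1/5 = 1/15; with total 5/36.
So P(r = 3 | data) = (1/20) / (5/36) = 9/25.

0.360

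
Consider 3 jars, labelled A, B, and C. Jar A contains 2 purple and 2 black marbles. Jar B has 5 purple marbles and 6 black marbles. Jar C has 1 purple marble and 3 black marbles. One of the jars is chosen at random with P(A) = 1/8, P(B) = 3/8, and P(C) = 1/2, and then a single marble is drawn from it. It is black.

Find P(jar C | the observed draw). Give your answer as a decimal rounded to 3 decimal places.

Compute the likelihood of this draw for each case: P(data | jar A) = (2/4) = 1/2; P(data | jar B) = (6/11) = 6/11; P(data | jar C) = (3/4) = 3/4.
Weighting by the prior gives 1/8 · 1/2 = 1/16, 3/8 · 6/11 = 9/44, 1/2 · 3/4 = 3/8; summing to 113/176.
By Bayes' rule, P(jar C | data) = (3/8) / (113/176) = 66/113.

0.584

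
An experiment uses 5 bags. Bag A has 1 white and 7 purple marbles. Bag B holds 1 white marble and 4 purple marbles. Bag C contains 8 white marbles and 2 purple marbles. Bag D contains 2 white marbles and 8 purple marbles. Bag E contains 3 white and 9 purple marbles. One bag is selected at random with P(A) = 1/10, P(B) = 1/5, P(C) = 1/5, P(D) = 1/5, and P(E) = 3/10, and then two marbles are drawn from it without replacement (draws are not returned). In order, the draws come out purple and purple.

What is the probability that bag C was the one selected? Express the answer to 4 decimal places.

0.0091

Under each hypothesis, the probability of the observed sequence is: P(data | bag A) = (7/8)(6/7) = 0.75; P(data | bag B) = (4/5)(3/4) = 0.6; P(data | bag C) = (2/10)(1/9) = 0.022222; P(data | bag D) = (8/10)(7/9) = 0.62222; P(data | bag E) = (9/12)(8/11) = 0.54545.
The prior-weighted likelihoods are 1/10 · 0.75 = 0.075, 1/5 · 0.6 = 0.12, 1/5 · 0.022222 = 0.0044444, 1/5 · 0.62222 = 0.12444, 3/10 · 0.54545 = 0.16364; with total 0.48753.
So P(bag C | data) = (0.0044444) / (0.48753) = 0.0091163.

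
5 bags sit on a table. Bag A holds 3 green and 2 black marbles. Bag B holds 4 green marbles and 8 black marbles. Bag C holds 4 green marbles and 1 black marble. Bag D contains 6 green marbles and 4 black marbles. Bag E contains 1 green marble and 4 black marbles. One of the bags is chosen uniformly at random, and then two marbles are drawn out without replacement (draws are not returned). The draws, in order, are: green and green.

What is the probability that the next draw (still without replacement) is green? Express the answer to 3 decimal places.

Compute the likelihood of the observed sequence for each case: P(data | bag A) = (3/5)(2/4) = 0.3; P(data | bag B) = (4/12)(3/11) = 0.090909; P(data | bag C) = (4/5)(3/4) = 0.6; P(data | bag D) = (6/10)(5/9) = 0.33333; P(data | bag E) = (1/5)(0/4) = 0.
The prior-weighted likelihoods are 1/5 · 0.3 = 0.06, 1/5 · 0.090909 = 0.018182, 1/5 · 0.6 = 0.12, 1/5 · 0.33333 = 0.066667, 1/5 · 0 = 0; summing to 0.26485.
Dividing through by the total gives posterior P(bag A | data) = 0.22654, P(bag B | data) = 0.06865, P(bag C | data) = 0.45309, P(bag D | data) = 0.25172, P(bag E | data) = 0.
The predictive probability is P(green next | data) = (1/3)(0.22654) + (1/5)(0.06865) + (2/3)(0.45309) + (1/2)(0.25172) = 0.51716.

0.517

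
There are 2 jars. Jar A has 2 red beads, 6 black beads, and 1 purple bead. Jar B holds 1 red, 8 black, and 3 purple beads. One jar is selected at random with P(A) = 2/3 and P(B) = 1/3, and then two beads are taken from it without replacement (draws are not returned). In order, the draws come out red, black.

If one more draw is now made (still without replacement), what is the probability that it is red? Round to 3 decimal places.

0.121

The likelihood of the observed sequence under each hypothesis: P(data | jar A) = (2/9)(6/8) = 1/6; P(data | jar B) = (1/12)(8/11) = 2/33.
The prior-weighted likelihoods are 2/3 · 1/6 = 1/9, 1/3 · 2/33 = 2/99; these sum to 13/99.
Normalising, the posterior is P(jar A | data) = 11/13, P(jar B | data) = 2/13.
So P(red next | data) = Σ P(red next | H) P(H | data) = (1/7)(11/13) + (0)(2/13) = 11/91.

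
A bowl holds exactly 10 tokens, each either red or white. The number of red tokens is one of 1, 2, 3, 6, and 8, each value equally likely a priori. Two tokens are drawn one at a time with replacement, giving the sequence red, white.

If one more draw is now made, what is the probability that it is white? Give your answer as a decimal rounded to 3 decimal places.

The likelihood of the observed sequence under each hypothesis: P(data | r = 1) = (1/10)(9/10) = 9/100; P(data | r = 2) = (2/10)(8/10) = 4/25; P(data | r = 3) = (3/10)(7/10) = 21/100; P(data | r = 6) = (6/10)(4/10) = 6/25; P(data | r = 8) = (8/10)(2/10) = 4/25.
Weighting by the prior gives 1/5 · 9/100 = 9/500, 1/5 · 4/25 = 4/125, 1/5 · 21/100 = 21/500, 1/5 · 6/25 = 6/125, 1/5 · 4/25 = 4/125; summing to 43/250.
Dividing through by the total gives posterior P(r = 1 | data) = 9/86, P(r = 2 | data) = 8/43, P(r = 3 | data) = 21/86, P(r = 6 | data) = 12/43, P(r = 8 | data) = 8/43.
Averaging over the posterior, P(white next | data) = (9/10)(9/86) + (4/5)(8/43) + (7/10)(21/86) + (2/5)(12/43) + (1/5)(8/43) = 121/215.

0.563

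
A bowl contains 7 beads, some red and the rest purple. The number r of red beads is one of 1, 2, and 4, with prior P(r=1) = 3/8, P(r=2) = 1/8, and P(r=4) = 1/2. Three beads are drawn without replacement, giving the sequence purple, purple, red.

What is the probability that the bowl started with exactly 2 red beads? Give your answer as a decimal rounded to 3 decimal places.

For each hypothesis, P(data | H) works out to: P(data | r = 1) = (6/7)(5/6)(1/5) = 1/7; P(data | r = 2) = (5/7)(4/6)(2/5) = 4/21; P(data | r = 4) = (3/7)(2/6)(4/5) = 4/35.
Weighting by the prior gives 3/8 · 1/7 = 3/56, 1/8 · 4/21 = 1/42, 1/2 · 4/35 = 2/35; these sum to 113/840.
Therefore the posterior P(r = 2 | data) = (1/42) / (113/840) = 20/113.

0.177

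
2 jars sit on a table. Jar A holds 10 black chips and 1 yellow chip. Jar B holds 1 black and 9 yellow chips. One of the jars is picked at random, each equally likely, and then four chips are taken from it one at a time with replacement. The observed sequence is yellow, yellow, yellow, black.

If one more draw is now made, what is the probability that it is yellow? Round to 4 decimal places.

0.8925

Under each hypothesis, the probability of the observed sequence is: P(data | jar A) = (1/11)(1/11)(1/11)(10/11) = 0.00068301; P(data | jar B) = (9/10)(9/10)(9/10)(1/10) = 0.0729.
The prior-weighted likelihoods are 1/2 · 0.00068301 = 0.00034151, 1/2 · 0.0729 = 0.03645; with total 0.036792.
Normalising, the posterior is P(jar A | data) = 0.0092822, P(jar B | data) = 0.99072.
Averaging over the posterior, P(yellow next | data) = (1/11)(0.0092822) + (9/10)(0.99072) = 0.89249.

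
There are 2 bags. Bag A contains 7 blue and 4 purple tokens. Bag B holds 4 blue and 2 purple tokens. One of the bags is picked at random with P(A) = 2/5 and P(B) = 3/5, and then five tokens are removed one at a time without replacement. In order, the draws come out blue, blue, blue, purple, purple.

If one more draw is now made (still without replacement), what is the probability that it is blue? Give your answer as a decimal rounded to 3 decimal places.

Compute the likelihood of the observed sequence for each case: P(data | bag A) = (7/11)(6/10)(5/9)(4/8)(3/7) = 1/22; P(data | bag B) = (4/6)(3/5)(2/4)(2/3)(1/2) = 1/15.
Weighting by the prior gives 2/5 · 1/22 = 1/55, 3/5 · 1/15 = 1/25; with total 16/275.
Dividing through by the total gives posterior P(bag A | data) = 5/16, P(bag B | data) = 11/16.
Averaging over the posterior, P(blue next | data) = (2/3)(5/16) + (1)(11/16) = 43/48.

0.896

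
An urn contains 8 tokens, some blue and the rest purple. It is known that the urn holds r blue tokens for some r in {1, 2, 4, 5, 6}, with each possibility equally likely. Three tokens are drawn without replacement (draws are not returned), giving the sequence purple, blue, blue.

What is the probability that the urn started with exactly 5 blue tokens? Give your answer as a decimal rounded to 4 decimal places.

Under each hypothesis, the probability of the observed sequence is: P(data | r = 1) = (7/8)(1/7)(0/6) = 0; P(data | r = 2) = (6/8)(2/7)(1/6) = 1/28; P(data | r = 4) = (4/8)(4/7)(3/6) = 1/7; P(data | r = 5) = (3/8)(5/7)(4/6) = 5/28; P(data | r = 6) = (2/8)(6/7)(5/6) = 5/28.
Weighting by the prior gives 1/5 · 0 = 0, 1/5 · 1/28 = 1/140, 1/5 · 1/7 = 1/35, 1/5 · 5/28 = 1/28, 1/5 · 5/28 = 1/28; summing to 3/28.
So P(r = 5 | data) = (1/28) / (3/28) = 1/3.

0.3333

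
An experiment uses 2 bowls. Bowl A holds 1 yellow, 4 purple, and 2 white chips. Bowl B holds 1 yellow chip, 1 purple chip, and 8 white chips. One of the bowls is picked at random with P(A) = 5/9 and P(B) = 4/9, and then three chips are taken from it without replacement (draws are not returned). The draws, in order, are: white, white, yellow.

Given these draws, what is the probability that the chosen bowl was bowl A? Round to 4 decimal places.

The likelihood of the observed sequence under each hypothesis: P(data | bowl A) = (2/7)(1/6)(1/5) = 0.0095238; P(data | bowl B) = (8/10)(7/9)(1/8) = 0.077778.
The prior-weighted likelihoods are 5/9 · 0.0095238 = 0.005291, 4/9 · 0.077778 = 0.034568; these sum to 0.039859.
Hence P(bowl A | data) = (0.005291) / (0.039859) = 0.13274.

0.1327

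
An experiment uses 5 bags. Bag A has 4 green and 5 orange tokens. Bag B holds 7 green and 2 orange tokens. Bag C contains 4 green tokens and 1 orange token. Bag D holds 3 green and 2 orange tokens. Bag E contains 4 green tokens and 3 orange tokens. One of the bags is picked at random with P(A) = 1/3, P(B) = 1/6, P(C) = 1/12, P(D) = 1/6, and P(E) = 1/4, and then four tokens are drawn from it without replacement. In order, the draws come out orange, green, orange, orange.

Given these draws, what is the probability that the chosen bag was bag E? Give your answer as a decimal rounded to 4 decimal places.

0.2126

The likelihood of the observed sequence under each hypothesis: P(data | bag A) = (5/9)(4/8)(4/7)(3/6) = 0.079365; P(data | bag B) = (2/9)(7/8)(1/7)(0/6) = 0; P(data | bag C) = (1/5)(4/4)(0/3) = 0; P(data | bag D) = (2/5)(3/4)(1/3)(0/2) = 0; P(data | bag E) = (3/7)(4/6)(2/5)(1/4) = 0.028571.
Multiplying each by its prior: 1/3 · 0.079365 = 0.026455, 1/6 · 0 = 0, 1/12 · 0 = 0, 1/6 · 0 = 0, 1/4 · 0.028571 = 0.0071429; with total 0.033598.
Therefore the posterior P(bag E | data) = (0.0071429) / (0.033598) = 0.2126.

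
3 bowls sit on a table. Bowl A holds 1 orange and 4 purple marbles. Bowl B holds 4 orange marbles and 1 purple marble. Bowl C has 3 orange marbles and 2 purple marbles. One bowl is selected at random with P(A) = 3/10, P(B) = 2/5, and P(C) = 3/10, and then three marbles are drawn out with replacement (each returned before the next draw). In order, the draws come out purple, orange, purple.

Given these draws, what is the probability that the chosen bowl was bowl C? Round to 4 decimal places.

Under each hypothesis, the probability of the observed sequence is: P(data | bowl A) = (4/5)(1/5)(4/5) = 16/125; P(data | bowl B) = (1/5)(4/5)(1/5) = 4/125; P(data | bowl C) = (2/5)(3/5)(2/5) = 12/125.
Weighting by the prior gives 3/10 · 16/125 = 24/625, 2/5 · 4/125 = 8/625, 3/10 · 12/125 = 18/625; with total 2/25.
Hence P(bowl C | data) = (18/625) / (2/25) = 9/25.

0.3600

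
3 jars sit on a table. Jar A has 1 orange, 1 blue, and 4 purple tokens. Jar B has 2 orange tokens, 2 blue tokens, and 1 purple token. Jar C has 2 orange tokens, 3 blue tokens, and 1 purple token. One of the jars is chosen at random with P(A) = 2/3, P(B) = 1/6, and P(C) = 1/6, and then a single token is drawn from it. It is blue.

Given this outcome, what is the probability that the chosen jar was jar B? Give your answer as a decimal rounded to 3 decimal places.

0.255

Compute the likelihood of this draw for each case: P(data | jar A) = (1/6) = 1/6; P(data | jar B) = (2/5) = 2/5; P(data | jar C) = (3/6) = 1/2.
The prior-weighted likelihoods are 2/3 · 1/6 = 1/9, 1/6 · 2/5 = 1/15, 1/6 · 1/2 = 1/12; with total 47/180.
Hence P(jar B | data) = (1/15) / (47/180) = 12/47.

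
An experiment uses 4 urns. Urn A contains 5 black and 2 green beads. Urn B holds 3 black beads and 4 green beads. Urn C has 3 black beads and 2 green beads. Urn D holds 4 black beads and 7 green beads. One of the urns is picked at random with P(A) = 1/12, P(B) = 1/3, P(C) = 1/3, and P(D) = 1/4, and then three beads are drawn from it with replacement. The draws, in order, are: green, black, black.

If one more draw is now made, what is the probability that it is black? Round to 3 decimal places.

0.518

Under each hypothesis, the probability of the observed sequence is: P(data | urn A) = (2/7)(5/7)(5/7) = 0.14577; P(data | urn B) = (4/7)(3/7)(3/7) = 0.10496; P(data | urn C) = (2/5)(3/5)(3/5) = 0.144; P(data | urn D) = (7/11)(4/11)(4/11) = 0.084147.
The prior-weighted likelihoods are 1/12 · 0.14577 = 0.012148, 1/3 · 0.10496 = 0.034985, 1/3 · 0.144 = 0.048, 1/4 · 0.084147 = 0.021037; these sum to 0.11617.
Dividing through by the total gives posterior P(urn A | data) = 0.10457, P(urn B | data) = 0.30116, P(urn C | data) = 0.41319, P(urn D | data) = 0.18109.
Averaging over the posterior, P(black next | data) = (5/7)(0.10457) + (3/7)(0.30116) + (3/5)(0.41319) + (4/11)(0.18109) = 0.51752.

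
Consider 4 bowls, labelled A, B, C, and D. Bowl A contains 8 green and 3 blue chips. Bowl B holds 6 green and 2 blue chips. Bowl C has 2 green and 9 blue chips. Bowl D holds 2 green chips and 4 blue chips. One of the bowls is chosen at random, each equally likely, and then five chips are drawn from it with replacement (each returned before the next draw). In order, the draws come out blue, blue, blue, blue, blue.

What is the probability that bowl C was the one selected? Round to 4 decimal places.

0.7321

The likelihood of the observed sequence under each hypothesis: P(data | bowl A) = (3/11)(3/11)(3/11)(3/11)(3/11) = 0.0015088; P(data | bowl B) = (2/8)(2/8)(2/8)(2/8)(2/8) = 0.00097656; P(data | bowl C) = (9/11)(9/11)(9/11)(9/11)(9/11) = 0.36665; P(data | bowl D) = (4/6)(4/6)(4/6)(4/6)(4/6) = 0.13169.
Multiplying each by its prior: 1/4 · 0.0015088 = 0.00037721, 1/4 · 0.00097656 = 0.00024414, 1/4 · 0.36665 = 0.091662, 1/4 · 0.13169 = 0.032922; these sum to 0.12521.
Hence P(bowl C | data) = (0.091662) / (0.12521) = 0.73209.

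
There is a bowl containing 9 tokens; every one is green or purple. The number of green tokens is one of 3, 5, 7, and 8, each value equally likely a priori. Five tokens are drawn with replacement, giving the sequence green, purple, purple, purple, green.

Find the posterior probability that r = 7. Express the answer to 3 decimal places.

0.098

Under each hypothesis, the probability of the observed sequence is: P(data | r = 3) = (3/9)(6/9)(6/9)(6/9)(3/9) = 0.032922; P(data | r = 5) = (5/9)(4/9)(4/9)(4/9)(5/9) = 0.027096; P(data | r = 7) = (7/9)(2/9)(2/9)(2/9)(7/9) = 0.0066386; P(data | r = 8) = (8/9)(1/9)(1/9)(1/9)(8/9) = 0.0010838.
Multiplying each by its prior: 1/4 · 0.032922 = 0.0082305, 1/4 · 0.027096 = 0.006774, 1/4 · 0.0066386 = 0.0016596, 1/4 · 0.0010838 = 0.00027096; summing to 0.016935.
By Bayes' rule, P(r = 7 | data) = (0.0016596) / (0.016935) = 0.098.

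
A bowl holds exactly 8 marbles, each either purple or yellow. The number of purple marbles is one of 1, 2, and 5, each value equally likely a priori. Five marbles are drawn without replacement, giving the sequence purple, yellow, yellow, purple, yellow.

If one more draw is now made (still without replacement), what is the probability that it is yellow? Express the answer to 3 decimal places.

For each hypothesis, P(data | H) works out to: P(data | r = 1) = (1/8)(7/7)(6/6)(0/5) = 0; P(data | r = 2) = (2/8)(6/7)(5/6)(1/5)(4/4) = 1/28; P(data | r = 5) = (5/8)(3/7)(2/6)(4/5)(1/4) = 1/56.
The prior-weighted likelihoods are 1/3 · 0 = 0, 1/3 · 1/28 = 1/84, 1/3 · 1/56 = 1/168; these sum to 1/56.
The posterior is then P(r = 1 | data) = 0, P(r = 2 | data) = 2/3, P(r = 5 | data) = 1/3.
The predictive probability is P(yellow next | data) = (1)(2/3) + (0)(1/3) = 2/3.

0.667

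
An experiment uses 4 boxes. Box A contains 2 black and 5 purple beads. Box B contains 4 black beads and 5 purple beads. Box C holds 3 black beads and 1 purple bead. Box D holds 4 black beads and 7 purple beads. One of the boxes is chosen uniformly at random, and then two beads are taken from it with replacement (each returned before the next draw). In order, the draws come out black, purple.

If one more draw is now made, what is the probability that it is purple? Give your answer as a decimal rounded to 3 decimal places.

Under each hypothesis, the probability of the observed sequence is: P(data | box A) = (2/7)(5/7) = 0.20408; P(data | box B) = (4/9)(5/9) = 0.24691; P(data | box C) = (3/4)(1/4) = 0.1875; P(data | box D) = (4/11)(7/11) = 0.2314.
Multiplying each by its prior: 1/4 · 0.20408 = 0.05102, 1/4 · 0.24691 = 0.061728, 1/4 · 0.1875 = 0.046875, 1/4 · 0.2314 = 0.057851; these sum to 0.21748.
Normalising, the posterior is P(box A | data) = 0.2346, P(box B | data) = 0.28384, P(box C | data) = 0.21554, P(box D | data) = 0.26601.
The predictive probability is P(purple next | data) = (5/7)(0.2346) + (5/9)(0.28384) + (1/4)(0.21554) + (7/11)(0.26601) = 0.54843.

0.548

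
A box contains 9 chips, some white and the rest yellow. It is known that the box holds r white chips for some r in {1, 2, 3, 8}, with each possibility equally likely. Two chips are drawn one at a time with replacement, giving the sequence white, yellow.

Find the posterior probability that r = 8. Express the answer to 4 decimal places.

0.1667

The likelihood of the observed sequence under each hypothesis: P(data | r = 1) = (1/9)(8/9) = 8/81; P(data | r = 2) = (2/9)(7/9) = 14/81; P(data | r = 3) = (3/9)(6/9) = 2/9; P(data | r = 8) = (8/9)(1/9) = 8/81.
Weighting by the prior gives 1/4 · 8/81 = 2/81, 1/4 · 14/81 = 7/162, 1/4 · 2/9 = 1/18, 1/4 · 8/81 = 2/81; these sum to 4/27.
Hence P(r = 8 | data) = (2/81) / (4/27) = 1/6.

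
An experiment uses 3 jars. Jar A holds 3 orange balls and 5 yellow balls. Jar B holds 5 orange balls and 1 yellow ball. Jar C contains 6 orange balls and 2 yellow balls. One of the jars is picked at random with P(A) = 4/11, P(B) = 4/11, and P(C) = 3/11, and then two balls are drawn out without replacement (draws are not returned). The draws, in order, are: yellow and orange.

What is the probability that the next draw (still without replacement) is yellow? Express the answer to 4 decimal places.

For each hypothesis, P(data | H) works out to: P(data | jar A) = (5/8)(3/7) = 15/56; P(data | jar B) = (1/6)(5/5) = 1/6; P(data | jar C) = (2/8)(6/7) = 3/14.
Multiplying each by its prior: 4/11 · 15/56 = 15/154, 4/11 · 1/6 = 2/33, 3/11 · 3/14 = 9/154; summing to 50/231.
Dividing through by the total gives posterior P(jar A | data) = 9/20, P(jar B | data) = 7/25, P(jar C | data) = 27/100.
The predictive probability is P(yellow next | data) = (2/3)(9/20) + (0)(7/25) + (1/6)(27/100) = 69/200.

0.3450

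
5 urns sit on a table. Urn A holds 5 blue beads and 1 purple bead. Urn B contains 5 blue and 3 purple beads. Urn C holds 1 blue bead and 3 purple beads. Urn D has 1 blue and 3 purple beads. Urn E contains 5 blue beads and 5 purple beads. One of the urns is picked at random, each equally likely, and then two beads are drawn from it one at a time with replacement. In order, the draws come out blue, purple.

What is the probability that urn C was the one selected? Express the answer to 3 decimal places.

The likelihood of the observed sequence under each hypothesis: P(data | urn A) = (5/6)(1/6) = 5/36; P(data | urn B) = (5/8)(3/8) = 15/64; P(data | urn C) = (1/4)(3/4) = 3/16; P(data | urn D) = (1/4)(3/4) = 3/16; P(data | urn E) = (5/10)(5/10) = 1/4.
The prior-weighted likelihoods are 1/5 · 5/36 = 1/36, 1/5 · 15/64 = 3/64, 1/5 · 3/16 = 3/80, 1/5 · 3/16 = 3/80, 1/5 · 1/4 = 1/20; with total 115/576.
Therefore the posterior P(urn C | data) = (3/80) / (115/576) = 108/575.

0.188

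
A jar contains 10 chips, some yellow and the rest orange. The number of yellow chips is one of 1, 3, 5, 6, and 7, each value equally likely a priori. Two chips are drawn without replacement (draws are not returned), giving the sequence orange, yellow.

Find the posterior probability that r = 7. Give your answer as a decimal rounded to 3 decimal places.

Compute the likelihood of the observed sequence for each case: P(data | r = 1) = (9/10)(1/9) = 1/10; P(data | r = 3) = (7/10)(3/9) = 7/30; P(data | r = 5) = (5/10)(5/9) = 5/18; P(data | r = 6) = (4/10)(6/9) = 4/15; P(data | r = 7) = (3/10)(7/9) = 7/30.
Multiplying each by its prior: 1/5 · 1/10 = 1/50, 1/5 · 7/30 = 7/150, 1/5 · 5/18 = 1/18, 1/5 · 4/15 = 4/75, 1/5 · 7/30 = 7/150; with total 2/9.
Therefore the posterior P(r = 7 | data) = (7/150) / (2/9) = 21/100.

0.210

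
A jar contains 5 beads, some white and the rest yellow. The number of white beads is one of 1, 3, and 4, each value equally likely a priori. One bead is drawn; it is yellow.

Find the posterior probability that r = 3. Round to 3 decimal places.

Under each hypothesis, the probability of this draw is: P(data | r = 1) = (4/5) = 4/5; P(data | r = 3) = (2/5) = 2/5; P(data | r = 4) = (1/5) = 1/5.
Multiplying each by its prior: 1/3 · 4/5 = 4/15, 1/3 · 2/5 = 2/15, 1/3 · 1/5 = 1/15; with total 7/15.
Therefore the posterior P(r = 3 | data) = (2/15) / (7/15) = 2/7.

0.286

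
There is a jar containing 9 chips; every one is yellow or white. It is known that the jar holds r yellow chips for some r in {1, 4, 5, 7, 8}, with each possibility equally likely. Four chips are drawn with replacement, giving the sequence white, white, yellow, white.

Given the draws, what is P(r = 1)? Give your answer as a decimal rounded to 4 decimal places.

For each hypothesis, P(data | H) works out to: P(data | r = 1) = (8/9)(8/9)(1/9)(8/9) = 0.078037; P(data | r = 4) = (5/9)(5/9)(4/9)(5/9) = 0.076208; P(data | r = 5) = (4/9)(4/9)(5/9)(4/9) = 0.048773; P(data | r = 7) = (2/9)(2/9)(7/9)(2/9) = 0.0085353; P(data | r = 8) = (1/9)(1/9)(8/9)(1/9) = 0.0012193.
The prior-weighted likelihoods are 1/5 · 0.078037 = 0.015607, 1/5 · 0.076208 = 0.015242, 1/5 · 0.048773 = 0.0097546, 1/5 · 0.0085353 = 0.0017071, 1/5 · 0.0012193 = 0.00024387; with total 0.042554.
Therefore the posterior P(r = 1 | data) = (0.015607) / (0.042554) = 0.36676.

0.3668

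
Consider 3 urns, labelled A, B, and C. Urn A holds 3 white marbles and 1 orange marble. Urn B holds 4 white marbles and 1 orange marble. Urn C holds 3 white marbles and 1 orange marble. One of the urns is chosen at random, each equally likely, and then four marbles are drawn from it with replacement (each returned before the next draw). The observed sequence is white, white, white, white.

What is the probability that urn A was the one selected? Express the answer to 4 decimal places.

0.3035

For each hypothesis, P(data | H) works out to: P(data | urn A) = (3/4)(3/4)(3/4)(3/4) = 0.31641; P(data | urn B) = (4/5)(4/5)(4/5)(4/5) = 0.4096; P(data | urn C) = (3/4)(3/4)(3/4)(3/4) = 0.31641.
Multiplying each by its prior: 1/3 · 0.31641 = 0.10547, 1/3 · 0.4096 = 0.13653, 1/3 · 0.31641 = 0.10547; with total 0.34747.
Hence P(urn A | data) = (0.10547) / (0.34747) = 0.30353.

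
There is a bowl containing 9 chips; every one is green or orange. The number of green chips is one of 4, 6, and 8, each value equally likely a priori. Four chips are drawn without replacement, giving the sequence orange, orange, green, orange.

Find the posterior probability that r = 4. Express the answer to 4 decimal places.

Compute the likelihood of the observed sequence for each case: P(data | r = 4) = (5/9)(4/8)(4/7)(3/6) = 5/63; P(data | r = 6) = (3/9)(2/8)(6/7)(1/6) = 1/84; P(data | r = 8) = (1/9)(0/8) = 0.
Weighting by the prior gives 1/3 · 5/63 = 5/189, 1/3 · 1/84 = 1/252, 1/3 · 0 = 0; these sum to 23/756.
Therefore the posterior P(r = 4 | data) = (5/189) / (23/756) = 20/23.

0.8696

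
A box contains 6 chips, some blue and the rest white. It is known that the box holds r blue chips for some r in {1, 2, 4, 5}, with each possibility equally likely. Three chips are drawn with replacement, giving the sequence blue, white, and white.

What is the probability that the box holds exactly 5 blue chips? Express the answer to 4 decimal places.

Compute the likelihood of the observed sequence for each case: P(data | r = 1) = (1/6)(5/6)(5/6) = 25/216; P(data | r = 2) = (2/6)(4/6)(4/6) = 4/27; P(data | r = 4) = (4/6)(2/6)(2/6) = 2/27; P(data | r = 5) = (5/6)(1/6)(1/6) = 5/216.
Multiplying each by its prior: 1/4 · 25/216 = 25/864, 1/4 · 4/27 = 1/27, 1/4 · 2/27 = 1/54, 1/4 · 5/216 = 5/864; summing to 13/144.
Therefore the posterior P(r = 5 | data) = (5/864) / (13/144) = 5/78.

0.0641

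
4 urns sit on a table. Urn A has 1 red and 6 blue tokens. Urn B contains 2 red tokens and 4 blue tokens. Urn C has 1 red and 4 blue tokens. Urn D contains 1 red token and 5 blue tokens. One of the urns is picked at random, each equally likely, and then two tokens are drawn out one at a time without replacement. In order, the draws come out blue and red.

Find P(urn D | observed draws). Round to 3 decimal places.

Compute the likelihood of the observed sequence for each case: P(data | urn A) = (6/7)(1/6) = 1/7; P(data | urn B) = (4/6)(2/5) = 4/15; P(data | urn C) = (4/5)(1/4) = 1/5; P(data | urn D) = (5/6)(1/5) = 1/6.
Multiplying each by its prior: 1/4 · 1/7 = 1/28, 1/4 · 4/15 = 1/15, 1/4 · 1/5 = 1/20, 1/4 · 1/6 = 1/24; with total 163/840.
Hence P(urn D | data) = (1/24) / (163/840) = 35/163.

0.215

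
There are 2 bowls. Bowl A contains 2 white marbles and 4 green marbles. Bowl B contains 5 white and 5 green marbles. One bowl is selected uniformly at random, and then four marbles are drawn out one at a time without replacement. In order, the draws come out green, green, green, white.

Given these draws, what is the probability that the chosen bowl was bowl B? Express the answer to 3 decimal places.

The likelihood of the observed sequence under each hypothesis: P(data | bowl A) = (4/6)(3/5)(2/4)(2/3) = 2/15; P(data | bowl B) = (5/10)(4/9)(3/8)(5/7) = 5/84.
The prior-weighted likelihoods are 1/2 · 2/15 = 1/15, 1/2 · 5/84 = 5/168; with total 27/280.
Therefore the posterior P(bowl B | data) = (5/168) / (27/280) = 25/81.

0.309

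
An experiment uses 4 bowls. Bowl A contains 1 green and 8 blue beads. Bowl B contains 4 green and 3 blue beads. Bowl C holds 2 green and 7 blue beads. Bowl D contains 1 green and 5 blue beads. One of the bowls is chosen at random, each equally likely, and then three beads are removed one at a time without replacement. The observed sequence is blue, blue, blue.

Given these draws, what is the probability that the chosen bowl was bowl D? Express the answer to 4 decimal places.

Compute the likelihood of the observed sequence for each case: P(data | bowl A) = (8/9)(7/8)(6/7) = 0.66667; P(data | bowl B) = (3/7)(2/6)(1/5) = 0.028571; P(data | bowl C) = (7/9)(6/8)(5/7) = 0.41667; P(data | bowl D) = (5/6)(4/5)(3/4) = 0.5.
Weighting by the prior gives 1/4 · 0.66667 = 0.16667, 1/4 · 0.028571 = 0.0071429, 1/4 · 0.41667 = 0.10417, 1/4 · 0.5 = 0.125; with total 0.40298.
Hence P(bowl D | data) = (0.125) / (0.40298) = 0.31019.

0.3102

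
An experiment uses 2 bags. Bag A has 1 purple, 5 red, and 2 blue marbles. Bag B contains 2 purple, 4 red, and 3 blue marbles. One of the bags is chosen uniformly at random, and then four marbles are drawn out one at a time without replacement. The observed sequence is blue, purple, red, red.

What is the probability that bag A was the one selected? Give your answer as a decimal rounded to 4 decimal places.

0.5000

For each hypothesis, P(data | H) works out to: P(data | bag A) = (2/8)(1/7)(5/6)(4/5) = 1/42; P(data | bag B) = (3/9)(2/8)(4/7)(3/6) = 1/42.
Weighting by the prior gives 1/2 · 1/42 = 1/84, 1/2 · 1/42 = 1/84; these sum to 1/42.
By Bayes' rule, P(bag A | data) = (1/84) / (1/42) = 1/2.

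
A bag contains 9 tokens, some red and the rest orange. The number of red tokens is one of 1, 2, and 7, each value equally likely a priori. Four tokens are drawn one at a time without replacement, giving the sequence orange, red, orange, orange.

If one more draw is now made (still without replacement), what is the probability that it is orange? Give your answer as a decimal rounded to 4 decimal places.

For each hypothesis, P(data | H) works out to: P(data | r = 1) = (8/9)(1/8)(7/7)(6/6) = 1/9; P(data | r = 2) = (7/9)(2/8)(6/7)(5/6) = 5/36; P(data | r = 7) = (2/9)(7/8)(1/7)(0/6) = 0.
Multiplying each by its prior: 1/3 · 1/9 = 1/27, 1/3 · 5/36 = 5/108, 1/3 · 0 = 0; these sum to 1/12.
Dividing through by the total gives posterior P(r = 1 | data) = 4/9, P(r = 2 | data) = 5/9, P(r = 7 | data) = 0.
So P(orange next | data) = Σ P(orange next | H) P(H | data) = (1)(4/9) + (4/5)(5/9) = 8/9.

0.8889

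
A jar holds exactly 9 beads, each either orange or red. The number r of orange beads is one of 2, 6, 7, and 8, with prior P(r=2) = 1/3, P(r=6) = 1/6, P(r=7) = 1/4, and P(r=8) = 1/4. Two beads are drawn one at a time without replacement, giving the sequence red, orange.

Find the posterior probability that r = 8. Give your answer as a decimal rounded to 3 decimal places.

0.152

Under each hypothesis, the probability of the observed sequence is: P(data | r = 2) = (7/9)(2/8) = 7/36; P(data | r = 6) = (3/9)(6/8) = 1/4; P(data | r = 7) = (2/9)(7/8) = 7/36; P(data | r = 8) = (1/9)(8/8) = 1/9.
Multiplying each by its prior: 1/3 · 7/36 = 7/108, 1/6 · 1/4 = 1/24, 1/4 · 7/36 = 7/144, 1/4 · 1/9 = 1/36; summing to 79/432.
Therefore the posterior P(r = 8 | data) = (1/36) / (79/432) = 12/79.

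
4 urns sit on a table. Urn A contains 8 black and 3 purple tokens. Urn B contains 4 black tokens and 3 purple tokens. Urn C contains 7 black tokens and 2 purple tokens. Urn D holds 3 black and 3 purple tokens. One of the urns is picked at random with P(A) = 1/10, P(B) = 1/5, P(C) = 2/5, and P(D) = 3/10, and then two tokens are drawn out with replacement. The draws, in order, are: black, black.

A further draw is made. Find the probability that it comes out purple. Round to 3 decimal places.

0.307

Under each hypothesis, the probability of the observed sequence is: P(data | urn A) = (8/11)(8/11) = 0.52893; P(data | urn B) = (4/7)(4/7) = 0.32653; P(data | urn C) = (7/9)(7/9) = 0.60494; P(data | urn D) = (3/6)(3/6) = 0.25.
The prior-weighted likelihoods are 1/10 · 0.52893 = 0.052893, 1/5 · 0.32653 = 0.065306, 2/5 · 0.60494 = 0.24198, 3/10 · 0.25 = 0.075; with total 0.43517.
Dividing through by the total gives posterior P(urn A | data) = 0.12154, P(urn B | data) = 0.15007, P(urn C | data) = 0.55604, P(urn D | data) = 0.17234.
So P(purple next | data) = Σ P(purple next | H) P(H | data) = (3/11)(0.12154) + (3/7)(0.15007) + (2/9)(0.55604) + (1/2)(0.17234) = 0.3072.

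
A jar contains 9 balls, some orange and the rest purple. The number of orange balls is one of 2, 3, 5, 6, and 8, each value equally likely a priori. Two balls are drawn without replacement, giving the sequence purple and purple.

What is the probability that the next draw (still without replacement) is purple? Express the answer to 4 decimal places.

0.5714

Under each hypothesis, the probability of the observed sequence is: P(data | r = 2) = (7/9)(6/8) = 7/12; P(data | r = 3) = (6/9)(5/8) = 5/12; P(data | r = 5) = (4/9)(3/8) = 1/6; P(data | r = 6) = (3/9)(2/8) = 1/12; P(data | r = 8) = (1/9)(0/8) = 0.
The prior-weighted likelihoods are 1/5 · 7/12 = 7/60, 1/5 · 5/12 = 1/12, 1/5 · 1/6 = 1/30, 1/5 · 1/12 = 1/60, 1/5 · 0 = 0; summing to 1/4.
Dividing through by the total gives posterior P(r = 2 | data) = 7/15, P(r = 3 | data) = 1/3, P(r = 5 | data) = 2/15, P(r = 6 | data) = 1/15, P(r = 8 | data) = 0.
The predictive probability is P(purple next | data) = (5/7)(7/15) + (4/7)(1/3) + (2/7)(2/15) + (1/7)(1/15) = 4/7.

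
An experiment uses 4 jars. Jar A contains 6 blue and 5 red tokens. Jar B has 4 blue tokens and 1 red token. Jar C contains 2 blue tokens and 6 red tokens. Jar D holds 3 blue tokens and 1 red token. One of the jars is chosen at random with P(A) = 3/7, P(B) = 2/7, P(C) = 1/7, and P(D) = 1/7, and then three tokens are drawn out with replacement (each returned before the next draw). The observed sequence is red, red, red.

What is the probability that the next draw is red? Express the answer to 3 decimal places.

Under each hypothesis, the probability of the observed sequence is: P(data | jar A) = (5/11)(5/11)(5/11) = 0.093914; P(data | jar B) = (1/5)(1/5)(1/5) = 0.008; P(data | jar C) = (6/8)(6/8)(6/8) = 0.42188; P(data | jar D) = (1/4)(1/4)(1/4) = 0.015625.
Multiplying each by its prior: 3/7 · 0.093914 = 0.040249, 2/7 · 0.008 = 0.0022857, 1/7 · 0.42188 = 0.060268, 1/7 · 0.015625 = 0.0022321; summing to 0.10503.
The posterior is then P(jar A | data) = 0.3832, P(jar B | data) = 0.021762, P(jar C | data) = 0.57379, P(jar D | data) = 0.021251.
The predictive probability is P(red next | data) = (5/11)(0.3832) + (1/5)(0.021762) + (3/4)(0.57379) + (1/4)(0.021251) = 0.61419.

0.614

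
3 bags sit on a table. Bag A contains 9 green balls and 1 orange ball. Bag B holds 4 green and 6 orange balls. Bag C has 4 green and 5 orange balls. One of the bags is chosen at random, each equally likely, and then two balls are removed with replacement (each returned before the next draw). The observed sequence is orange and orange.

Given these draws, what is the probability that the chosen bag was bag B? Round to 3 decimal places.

For each hypothesis, P(data | H) works out to: P(data | bag A) = (1/10)(1/10) = 0.01; P(data | bag B) = (6/10)(6/10) = 0.36; P(data | bag C) = (5/9)(5/9) = 0.30864.
Multiplying each by its prior: 1/3 · 0.01 = 0.0033333, 1/3 · 0.36 = 0.12, 1/3 · 0.30864 = 0.10288; with total 0.22621.
By Bayes' rule, P(bag B | data) = (0.12) / (0.22621) = 0.53047.

0.530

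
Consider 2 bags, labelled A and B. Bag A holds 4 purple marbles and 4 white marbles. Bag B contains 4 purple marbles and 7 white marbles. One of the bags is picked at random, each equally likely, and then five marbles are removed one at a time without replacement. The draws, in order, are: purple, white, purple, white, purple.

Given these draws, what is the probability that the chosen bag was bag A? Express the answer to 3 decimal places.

The likelihood of the observed sequence under each hypothesis: P(data | bag A) = (4/8)(4/7)(3/6)(3/5)(2/4) = 0.042857; P(data | bag B) = (4/11)(7/10)(3/9)(6/8)(2/7) = 0.018182.
Multiplying each by its prior: 1/2 · 0.042857 = 0.021429, 1/2 · 0.018182 = 0.0090909; summing to 0.030519.
So P(bag A | data) = (0.021429) / (0.030519) = 0.70213.

0.702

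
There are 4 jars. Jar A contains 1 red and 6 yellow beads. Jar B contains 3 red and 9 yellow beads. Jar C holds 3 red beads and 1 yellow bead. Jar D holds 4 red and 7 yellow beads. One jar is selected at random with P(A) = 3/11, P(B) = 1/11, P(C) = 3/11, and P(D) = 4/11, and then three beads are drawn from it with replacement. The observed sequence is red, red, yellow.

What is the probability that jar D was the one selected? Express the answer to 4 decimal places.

0.3924

Compute the likelihood of the observed sequence for each case: P(data | jar A) = (1/7)(1/7)(6/7) = 0.017493; P(data | jar B) = (3/12)(3/12)(9/12) = 0.046875; P(data | jar C) = (3/4)(3/4)(1/4) = 0.14062; P(data | jar D) = (4/11)(4/11)(7/11) = 0.084147.
The prior-weighted likelihoods are 3/11 · 0.017493 = 0.0047707, 1/11 · 0.046875 = 0.0042614, 3/11 · 0.14062 = 0.038352, 4/11 · 0.084147 = 0.030599; these sum to 0.077983.
Therefore the posterior P(jar D | data) = (0.030599) / (0.077983) = 0.39238.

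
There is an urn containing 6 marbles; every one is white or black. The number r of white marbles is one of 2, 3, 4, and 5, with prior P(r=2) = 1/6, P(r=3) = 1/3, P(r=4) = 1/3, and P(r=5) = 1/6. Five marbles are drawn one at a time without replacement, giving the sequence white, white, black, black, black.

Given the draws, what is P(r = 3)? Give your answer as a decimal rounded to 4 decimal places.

Compute the likelihood of the observed sequence for each case: P(data | r = 2) = (2/6)(1/5)(4/4)(3/3)(2/2) = 1/15; P(data | r = 3) = (3/6)(2/5)(3/4)(2/3)(1/2) = 1/20; P(data | r = 4) = (4/6)(3/5)(2/4)(1/3)(0/2) = 0; P(data | r = 5) = (5/6)(4/5)(1/4)(0/3) = 0.
Multiplying each by its prior: 1/6 · 1/15 = 1/90, 1/3 · 1/20 = 1/60, 1/3 · 0 = 0, 1/6 · 0 = 0; summing to 1/36.
Hence P(r = 3 | data) = (1/60) / (1/36) = 3/5.

0.6000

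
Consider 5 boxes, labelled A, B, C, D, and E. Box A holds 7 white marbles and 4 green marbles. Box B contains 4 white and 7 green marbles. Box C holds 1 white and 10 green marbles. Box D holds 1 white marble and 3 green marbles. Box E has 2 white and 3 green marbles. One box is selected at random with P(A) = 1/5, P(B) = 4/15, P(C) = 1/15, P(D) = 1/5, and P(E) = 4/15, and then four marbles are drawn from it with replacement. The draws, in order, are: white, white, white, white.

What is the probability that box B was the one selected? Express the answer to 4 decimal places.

0.1034

For each hypothesis, P(data | H) works out to: P(data | box A) = (7/11)(7/11)(7/11)(7/11) = 0.16399; P(data | box B) = (4/11)(4/11)(4/11)(4/11) = 0.017485; P(data | box C) = (1/11)(1/11)(1/11)(1/11) = 6.8301e-05; P(data | box D) = (1/4)(1/4)(1/4)(1/4) = 0.0039062; P(data | box E) = (2/5)(2/5)(2/5)(2/5) = 0.0256.
The prior-weighted likelihoods are 1/5 · 0.16399 = 0.032798, 4/15 · 0.017485 = 0.0046627, 1/15 · 6.8301e-05 = 4.5534e-06, 1/5 · 0.0039062 = 0.00078125, 4/15 · 0.0256 = 0.0068267; summing to 0.045073.
By Bayes' rule, P(box B | data) = (0.0046627) / (0.045073) = 0.10345.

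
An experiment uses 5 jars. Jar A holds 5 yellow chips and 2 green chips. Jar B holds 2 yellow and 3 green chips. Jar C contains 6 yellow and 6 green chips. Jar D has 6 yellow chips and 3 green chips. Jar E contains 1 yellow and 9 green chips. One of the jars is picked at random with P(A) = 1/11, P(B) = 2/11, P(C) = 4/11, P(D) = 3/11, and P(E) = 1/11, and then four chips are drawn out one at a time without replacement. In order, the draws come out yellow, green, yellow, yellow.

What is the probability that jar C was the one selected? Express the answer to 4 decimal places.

For each hypothesis, P(data | H) works out to: P(data | jar A) = (5/7)(2/6)(4/5)(3/4) = 1/7; P(data | jar B) = (2/5)(3/4)(1/3)(0/2) = 0; P(data | jar C) = (6/12)(6/11)(5/10)(4/9) = 2/33; P(data | jar D) = (6/9)(3/8)(5/7)(4/6) = 5/42; P(data | jar E) = (1/10)(9/9)(0/8) = 0.
The prior-weighted likelihoods are 1/11 · 1/7 = 1/77, 2/11 · 0 = 0, 4/11 · 2/33 = 8/363, 3/11 · 5/42 = 5/154, 1/11 · 0 = 0; with total 49/726.
Hence P(jar C | data) = (8/363) / (49/726) = 16/49.

0.3265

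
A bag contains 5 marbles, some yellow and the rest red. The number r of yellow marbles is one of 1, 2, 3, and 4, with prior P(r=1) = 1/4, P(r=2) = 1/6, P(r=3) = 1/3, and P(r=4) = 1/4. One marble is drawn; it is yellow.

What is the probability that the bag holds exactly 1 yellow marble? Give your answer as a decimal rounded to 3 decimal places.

For each hypothesis, P(data | H) works out to: P(data | r = 1) = (1/5) = 1/5; P(data | r = 2) = (2/5) = 2/5; P(data | r = 3) = (3/5) = 3/5; P(data | r = 4) = (4/5) = 4/5.
The prior-weighted likelihoods are 1/4 · 1/5 = 1/20, 1/6 · 2/5 = 1/15, 1/3 · 3/5 = 1/5, 1/4 · 4/5 = 1/5; these sum to 31/60.
Therefore the posterior P(r = 1 | data) = (1/20) / (31/60) = 3/31.

0.097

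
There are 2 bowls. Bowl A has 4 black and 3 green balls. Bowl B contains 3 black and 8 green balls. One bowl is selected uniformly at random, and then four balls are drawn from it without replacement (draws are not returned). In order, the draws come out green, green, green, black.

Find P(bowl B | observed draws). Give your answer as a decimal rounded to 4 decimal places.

For each hypothesis, P(data | H) works out to: P(data | bowl A) = (3/7)(2/6)(1/5)(4/4) = 1/35; P(data | bowl B) = (8/11)(7/10)(6/9)(3/8) = 7/55.
Weighting by the prior gives 1/2 · 1/35 = 1/70, 1/2 · 7/55 = 7/110; summing to 6/77.
By Bayes' rule, P(bowl B | data) = (7/110) / (6/77) = 49/60.

0.8167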